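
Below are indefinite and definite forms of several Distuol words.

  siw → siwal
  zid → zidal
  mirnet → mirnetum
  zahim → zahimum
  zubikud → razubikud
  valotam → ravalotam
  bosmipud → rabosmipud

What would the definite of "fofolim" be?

rafofolim

"fofolim" has 3 vowels. The stems with 3 vowels (zubikud → razubikud, valotam → ravalotam, bosmipud → rabosmipud) add the prefix ra-.
So fofolim → rafofolim.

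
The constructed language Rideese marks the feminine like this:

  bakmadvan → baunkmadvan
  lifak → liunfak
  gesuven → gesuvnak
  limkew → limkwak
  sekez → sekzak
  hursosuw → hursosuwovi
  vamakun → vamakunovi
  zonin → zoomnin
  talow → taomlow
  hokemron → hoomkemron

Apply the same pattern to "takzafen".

takzafnak

bakmadvan and gesuven both end in -n yet inflect differently (baunkmadvan, gesuvnak), so the final letter is not what conditions the rule; the last vowel is.
"takzafen" has last vowel 'e'. The stems whose last vowel is 'e' (gesuven → gesuvnak, limkew → limkwak, sekez → sekzak) delete the last vowel and add -ak.
The other patterns: stems whose last vowel is 'a' insert -un- after the first vowel; stems whose last vowel is 'u' add -ovi; stems whose last vowel is 'i' or 'o' insert -om- after the first vowel.
So takzafen → takzafnak.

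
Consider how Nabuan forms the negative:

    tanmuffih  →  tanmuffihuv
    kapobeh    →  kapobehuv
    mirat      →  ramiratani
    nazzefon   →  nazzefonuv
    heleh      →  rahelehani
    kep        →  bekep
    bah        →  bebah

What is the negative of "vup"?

bevup

bah and heleh both end in -h yet inflect differently (bebah, rahelehani), so the final letter is not what conditions the rule; the number of vowels is.
"vup" has 1 vowel. The stems with 1 vowel (kep → bekep, bah → bebah) add the prefix be-.
The other patterns: stems with 2 vowels add ra- … -ani around the stem; stems with 3 vowels add -uv.
So vup → bevup.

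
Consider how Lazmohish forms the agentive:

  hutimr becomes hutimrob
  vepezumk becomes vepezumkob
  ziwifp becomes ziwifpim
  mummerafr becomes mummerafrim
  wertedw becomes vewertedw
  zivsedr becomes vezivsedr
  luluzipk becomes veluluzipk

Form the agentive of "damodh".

vedamodh

"damodh" has second-to-last letter 'd'. The stems whose second-to-last letter is 'd' (wertedw → vewertedw, zivsedr → vezivsedr) add the prefix ve-.
So damodh → vedamodh.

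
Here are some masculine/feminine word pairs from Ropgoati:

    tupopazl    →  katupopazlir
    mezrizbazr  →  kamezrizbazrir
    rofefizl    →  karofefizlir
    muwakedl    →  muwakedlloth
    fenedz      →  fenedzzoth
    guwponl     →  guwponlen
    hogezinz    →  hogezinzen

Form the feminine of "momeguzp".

tupopazl and muwakedl both end in -l yet inflect differently (katupopazlir, muwakedlloth), so the final letter is not what conditions the rule; the second-to-last letter is.
"momeguzp" has second-to-last letter 'z'. The stems whose second-to-last letter is 'z' (tupopazl → katupopazlir, mezrizbazr → kamezrizbazrir, rofefizl → karofefizlir) add ka- … -ir around the stem.
So momeguzp → kamomeguzpir.

kamomeguzpir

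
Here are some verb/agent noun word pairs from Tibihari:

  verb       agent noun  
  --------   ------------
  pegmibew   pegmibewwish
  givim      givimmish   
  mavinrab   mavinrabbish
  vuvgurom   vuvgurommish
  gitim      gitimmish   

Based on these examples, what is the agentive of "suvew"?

suvewwish

Every pair shown (pegmibew → pegmibewwish, givim → givimmish, mavinrab → mavinrabbish, …) follows the same rule: double the final consonant and add -ish.
So suvew → suvewwish.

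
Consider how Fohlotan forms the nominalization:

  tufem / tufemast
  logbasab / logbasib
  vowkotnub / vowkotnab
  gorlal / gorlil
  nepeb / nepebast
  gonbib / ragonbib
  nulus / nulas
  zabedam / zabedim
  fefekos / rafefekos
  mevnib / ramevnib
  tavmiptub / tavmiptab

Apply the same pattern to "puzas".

"puzas" has last vowel 'a'. The stems whose last vowel is 'a' (zabedam → zabedim, gorlal → gorlil, logbasab → logbasib) change the last vowel to 'i'.
The other patterns: stems whose last vowel is 'e' add -ast; stems whose last vowel is 'u' change the last vowel to 'a'; stems whose last vowel is 'i' or 'o' add the prefix ra-.
So puzas → puzis.

puzis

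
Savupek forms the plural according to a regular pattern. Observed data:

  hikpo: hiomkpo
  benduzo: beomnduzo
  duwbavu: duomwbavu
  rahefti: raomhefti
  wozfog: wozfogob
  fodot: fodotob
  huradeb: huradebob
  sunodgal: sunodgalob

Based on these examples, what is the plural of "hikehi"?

"hikehi" ends in a vowel. The stems ending in a vowel (hikpo → hiomkpo, benduzo → beomnduzo, duwbavu → duomwbavu) insert -om- after the first vowel.
The other pattern: stems ending in a consonant add -ob.
So hikehi → hiomkehi.

hiomkehi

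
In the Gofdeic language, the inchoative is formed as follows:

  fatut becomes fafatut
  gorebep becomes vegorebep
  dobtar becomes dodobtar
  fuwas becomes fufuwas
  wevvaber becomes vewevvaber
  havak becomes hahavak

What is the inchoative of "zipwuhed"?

wevvaber and dobtar both end in -r yet inflect differently (vewevvaber, dodobtar), so the final letter is not what conditions the rule; the last vowel is.
"zipwuhed" has last vowel 'e'. The stems whose last vowel is 'e' (wevvaber → vewevvaber, gorebep → vegorebep) add the prefix ve-.
The other pattern: stems whose last vowel is 'a' or 'u' repeat the first consonant+vowel as a prefix.
So zipwuhed → vezipwuhed.

vezipwuhed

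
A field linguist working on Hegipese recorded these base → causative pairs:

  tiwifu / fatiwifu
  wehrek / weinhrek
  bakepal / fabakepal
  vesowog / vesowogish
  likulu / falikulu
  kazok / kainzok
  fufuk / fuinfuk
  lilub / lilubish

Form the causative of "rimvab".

rimvabish

fufuk and lilub both have last vowel 'u' yet inflect differently (fuinfuk, lilubish), so the last vowel is not what conditions the rule; the final letter is.
"rimvab" ends in -b. The one such stem in the data (lilub → lilubish) adds -ish, so the same rule applies.
The other patterns: stems ending in -k insert -in- after the first vowel; stems ending in -l or -u add the prefix fa-.
So rimvab → rimvabish.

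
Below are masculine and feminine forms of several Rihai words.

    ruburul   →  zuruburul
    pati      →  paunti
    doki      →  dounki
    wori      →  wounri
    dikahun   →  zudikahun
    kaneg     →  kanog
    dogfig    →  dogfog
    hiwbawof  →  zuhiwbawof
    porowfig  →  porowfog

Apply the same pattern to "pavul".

zupavul

dogfig and doki both have last vowel 'i' yet inflect differently (dogfog, dounki), so the last vowel is not what conditions the rule; the final letter is.
"pavul" ends in -l. The one such stem in the data (ruburul → zuruburul) adds the prefix zu-, so the same rule applies.
So pavul → zupavul.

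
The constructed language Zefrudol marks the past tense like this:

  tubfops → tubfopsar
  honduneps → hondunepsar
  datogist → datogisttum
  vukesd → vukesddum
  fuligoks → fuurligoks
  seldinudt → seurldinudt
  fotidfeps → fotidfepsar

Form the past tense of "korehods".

kourrehods

fotidfeps and fuligoks both end in -s yet inflect differently (fotidfepsar, fuurligoks), so the final letter is not what conditions the rule; the second-to-last letter is.
"korehods" has second-to-last letter 'd'. The one such stem in the data (seldinudt → seurldinudt) inserts -ur- after the first vowel (as does fuligoks), so the same rule applies.
The other patterns: stems whose second-to-last letter is 'p' add -ar; stems whose second-to-last letter is 's' double the final consonant and add -um.
So korehods → kourrehods.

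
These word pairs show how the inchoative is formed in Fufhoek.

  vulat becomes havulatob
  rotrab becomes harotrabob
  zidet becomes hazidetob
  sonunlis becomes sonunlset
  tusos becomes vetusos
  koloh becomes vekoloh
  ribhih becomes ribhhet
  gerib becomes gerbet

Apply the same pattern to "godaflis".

"godaflis" has last vowel 'i'. The stems whose last vowel is 'i' (gerib → gerbet, ribhih → ribhhet, sonunlis → sonunlset) delete the last vowel and add -et.
The other patterns: stems whose last vowel is 'o' add the prefix ve-; stems whose last vowel is 'a' or 'e' add ha- … -ob around the stem.
So godaflis → godaflset.

godaflset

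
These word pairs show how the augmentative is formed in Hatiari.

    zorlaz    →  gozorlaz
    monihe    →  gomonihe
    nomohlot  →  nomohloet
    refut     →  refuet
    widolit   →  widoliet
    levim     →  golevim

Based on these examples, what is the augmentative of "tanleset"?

tanleseet

"tanleset" ends in -t. The stems ending in -t (refut → refuet, nomohlot → nomohloet, widolit → widoliet) drop the final letter and add -et.
So tanleset → tanleseet.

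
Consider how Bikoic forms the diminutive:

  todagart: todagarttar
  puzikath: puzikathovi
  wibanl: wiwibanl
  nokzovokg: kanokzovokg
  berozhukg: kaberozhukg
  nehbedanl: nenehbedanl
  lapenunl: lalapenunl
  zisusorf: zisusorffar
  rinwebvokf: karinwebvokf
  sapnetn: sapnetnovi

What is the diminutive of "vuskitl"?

"vuskitl" has second-to-last letter 't'. The stems whose second-to-last letter is 't' (puzikath → puzikathovi, sapnetn → sapnetnovi) add -ovi.
So vuskitl → vuskitlovi.

vuskitlovi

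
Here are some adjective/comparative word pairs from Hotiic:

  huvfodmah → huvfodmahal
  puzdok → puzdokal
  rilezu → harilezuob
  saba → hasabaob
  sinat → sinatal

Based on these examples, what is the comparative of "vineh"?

"vineh" ends in a consonant. The stems ending in a consonant (puzdok → puzdokal, sinat → sinatal, huvfodmah → huvfodmahal) add -al.
The other pattern: stems ending in a vowel add ha- … -ob around the stem.
So vineh → vinehal.

vinehal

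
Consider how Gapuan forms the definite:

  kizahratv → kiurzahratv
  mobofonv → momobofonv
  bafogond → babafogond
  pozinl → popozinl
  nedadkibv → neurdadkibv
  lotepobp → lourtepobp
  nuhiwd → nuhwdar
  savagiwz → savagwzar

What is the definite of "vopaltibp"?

vourpaltibp

"vopaltibp" has second-to-last letter 'b'. The stems whose second-to-last letter is 'b' (nedadkibv → neurdadkibv, lotepobp → lourtepobp) insert -ur- after the first vowel.
So vopaltibp → vourpaltibp.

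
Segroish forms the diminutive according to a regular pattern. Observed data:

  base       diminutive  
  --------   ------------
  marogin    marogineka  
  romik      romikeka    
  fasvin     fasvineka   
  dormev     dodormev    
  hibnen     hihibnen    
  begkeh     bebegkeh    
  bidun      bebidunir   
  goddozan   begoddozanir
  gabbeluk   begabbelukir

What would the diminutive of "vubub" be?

bevububir

marogin and hibnen both end in -n yet inflect differently (marogineka, hihibnen), so the final letter is not what conditions the rule; the last vowel is.
"vubub" has last vowel 'u'. The stems whose last vowel is 'u' (bidun → bebidunir, gabbeluk → begabbelukir) add be- … -ir around the stem.
So vubub → bevububir.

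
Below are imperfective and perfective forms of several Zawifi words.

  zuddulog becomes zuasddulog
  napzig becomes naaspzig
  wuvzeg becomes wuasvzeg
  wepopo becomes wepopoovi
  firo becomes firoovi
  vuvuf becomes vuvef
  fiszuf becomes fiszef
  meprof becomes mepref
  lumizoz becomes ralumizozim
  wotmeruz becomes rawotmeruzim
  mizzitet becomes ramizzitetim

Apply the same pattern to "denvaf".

denvef

zuddulog and wepopo both have last vowel 'o' yet inflect differently (zuasddulog, wepopoovi), so the last vowel is not what conditions the rule; the final letter is.
"denvaf" ends in -f. The stems ending in -f (vuvuf → vuvef, fiszuf → fiszef, meprof → mepref) change the last vowel to 'e'.
So denvaf → denvef.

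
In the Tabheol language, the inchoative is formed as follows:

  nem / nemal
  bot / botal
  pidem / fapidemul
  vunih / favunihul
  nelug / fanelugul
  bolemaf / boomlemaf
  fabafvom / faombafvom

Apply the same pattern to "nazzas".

nem and pidem both end in -m yet inflect differently (nemal, fapidemul), so the final letter is not what conditions the rule; the number of vowels is.
"nazzas" has 2 vowels. The stems with 2 vowels (pidem → fapidemul, vunih → favunihul, nelug → fanelugul) add fa- … -ul around the stem.
The other patterns: stems with 1 vowel add -al; stems with 3 vowels insert -om- after the first vowel.
So nazzas → fanazzasul.

fanazzasul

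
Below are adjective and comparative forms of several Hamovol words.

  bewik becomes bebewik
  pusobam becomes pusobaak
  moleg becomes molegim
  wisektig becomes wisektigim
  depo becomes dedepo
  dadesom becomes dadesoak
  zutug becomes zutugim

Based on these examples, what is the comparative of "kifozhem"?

kifozheak

dadesom and depo both have last vowel 'o' yet inflect differently (dadesoak, dedepo), so the last vowel is not what conditions the rule; the final letter is.
"kifozhem" ends in -m. The stems ending in -m (dadesom → dadesoak, pusobam → pusobaak) drop the final letter and add -ak.
The other patterns: stems ending in -g add -im; stems ending in -k or -o repeat the first consonant+vowel as a prefix.
So kifozhem → kifozheak.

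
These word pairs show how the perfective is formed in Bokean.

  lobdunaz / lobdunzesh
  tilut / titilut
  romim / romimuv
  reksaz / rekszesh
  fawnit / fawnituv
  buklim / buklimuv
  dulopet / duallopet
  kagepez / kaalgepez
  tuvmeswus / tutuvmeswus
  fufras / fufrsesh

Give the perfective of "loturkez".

tilut and fawnit both end in -t yet inflect differently (titilut, fawnituv), so the final letter is not what conditions the rule; the last vowel is.
"loturkez" has last vowel 'e'. The stems whose last vowel is 'e' (dulopet → duallopet, kagepez → kaalgepez) insert -al- after the first vowel.
So loturkez → loalturkez.

loalturkez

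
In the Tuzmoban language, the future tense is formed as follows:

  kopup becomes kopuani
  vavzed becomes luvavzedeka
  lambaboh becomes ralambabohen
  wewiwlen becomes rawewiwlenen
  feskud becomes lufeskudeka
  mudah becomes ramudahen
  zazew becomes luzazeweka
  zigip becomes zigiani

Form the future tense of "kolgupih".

kopup and feskud both have last vowel 'u' yet inflect differently (kopuani, lufeskudeka), so the last vowel is not what conditions the rule; the final letter is.
"kolgupih" ends in -h. The stems ending in -h (mudah → ramudahen, lambaboh → ralambabohen) add ra- … -en around the stem.
The other patterns: stems ending in -p drop the final letter and add -ani; stems ending in -d or -w add lu- … -eka around the stem.
So kolgupih → rakolgupihen.

rakolgupihen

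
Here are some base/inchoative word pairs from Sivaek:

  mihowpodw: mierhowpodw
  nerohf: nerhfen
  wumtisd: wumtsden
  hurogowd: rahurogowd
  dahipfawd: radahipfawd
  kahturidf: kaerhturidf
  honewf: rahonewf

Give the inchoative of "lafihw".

lafhwen

"lafihw" has second-to-last letter 'h'. The one such stem in the data (nerohf → nerhfen) deletes the last vowel and adds -en (as does wumtisd), so the same rule applies.
The other patterns: stems whose second-to-last letter is 'd' insert -er- after the first vowel; stems whose second-to-last letter is 'w' add the prefix ra-.
So lafihw → lafhwen.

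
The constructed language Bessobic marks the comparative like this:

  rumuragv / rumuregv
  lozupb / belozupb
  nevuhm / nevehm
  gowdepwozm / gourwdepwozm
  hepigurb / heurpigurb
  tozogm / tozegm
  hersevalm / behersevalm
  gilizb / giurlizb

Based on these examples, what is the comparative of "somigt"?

somegt

lozupb and gilizb both end in -b yet inflect differently (belozupb, giurlizb), so the final letter is not what conditions the rule; the second-to-last letter is.
"somigt" has second-to-last letter 'g'. The stems whose second-to-last letter is 'g' (rumuragv → rumuregv, tozogm → tozegm) change the last vowel to 'e'.
So somigt → somegt.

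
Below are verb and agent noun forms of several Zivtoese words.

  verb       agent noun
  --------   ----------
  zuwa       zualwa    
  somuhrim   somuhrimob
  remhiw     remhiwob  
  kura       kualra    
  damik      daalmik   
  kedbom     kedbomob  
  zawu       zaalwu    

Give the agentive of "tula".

somuhrim and damik both have last vowel 'i' yet inflect differently (somuhrimob, daalmik), so the last vowel is not what conditions the rule; the final letter is.
"tula" ends in -a. The stems ending in -a (kura → kualra, zuwa → zualwa) insert -al- after the first vowel.
The other pattern: stems ending in -m or -w add -ob.
So tula → tualla.

tualla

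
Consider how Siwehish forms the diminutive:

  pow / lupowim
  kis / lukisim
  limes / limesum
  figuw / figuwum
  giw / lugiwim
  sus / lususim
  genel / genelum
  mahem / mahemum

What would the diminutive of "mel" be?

lumelim

limes and sus both end in -s yet inflect differently (limesum, lususim), so the final letter is not what conditions the rule; the number of vowels is.
"mel" has 1 vowel. The stems with 1 vowel (sus → lususim, kis → lukisim, pow → lupowim) add lu- … -im around the stem.
So mel → lumelim.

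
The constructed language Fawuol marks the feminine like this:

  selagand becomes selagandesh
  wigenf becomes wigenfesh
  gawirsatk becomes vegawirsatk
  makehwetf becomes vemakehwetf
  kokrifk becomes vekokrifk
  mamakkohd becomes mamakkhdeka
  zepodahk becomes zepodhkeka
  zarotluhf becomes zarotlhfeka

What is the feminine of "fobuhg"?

wigenf and makehwetf both end in -f yet inflect differently (wigenfesh, vemakehwetf), so the final letter is not what conditions the rule; the second-to-last letter is.
"fobuhg" has second-to-last letter 'h'. The stems whose second-to-last letter is 'h' (mamakkohd → mamakkhdeka, zepodahk → zepodhkeka, zarotluhf → zarotlhfeka) delete the last vowel and add -eka.
The other patterns: stems whose second-to-last letter is 'n' add -esh; stems whose second-to-last letter is 'f' or 't' add the prefix ve-.
So fobuhg → fobhgeka.

fobhgeka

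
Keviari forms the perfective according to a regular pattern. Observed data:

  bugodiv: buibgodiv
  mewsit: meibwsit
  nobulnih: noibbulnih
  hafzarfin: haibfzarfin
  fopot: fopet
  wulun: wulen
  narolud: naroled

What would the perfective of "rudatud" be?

rudated

mewsit and fopot both end in -t yet inflect differently (meibwsit, fopet), so the final letter is not what conditions the rule; the last vowel is.
"rudatud" has last vowel 'u'. The stems whose last vowel is 'u' (wulun → wulen, narolud → naroled) change the last vowel to 'e'.
So rudatud → rudated.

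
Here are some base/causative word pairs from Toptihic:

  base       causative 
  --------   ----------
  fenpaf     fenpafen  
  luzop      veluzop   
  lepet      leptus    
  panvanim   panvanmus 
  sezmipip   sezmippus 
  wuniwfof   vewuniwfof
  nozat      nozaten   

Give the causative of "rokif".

lepet and nozat both end in -t yet inflect differently (leptus, nozaten), so the final letter is not what conditions the rule; the last vowel is.
"rokif" has last vowel 'i'. The stems whose last vowel is 'i' (panvanim → panvanmus, sezmipip → sezmippus) delete the last vowel and add -us.
So rokif → rokfus.

rokfus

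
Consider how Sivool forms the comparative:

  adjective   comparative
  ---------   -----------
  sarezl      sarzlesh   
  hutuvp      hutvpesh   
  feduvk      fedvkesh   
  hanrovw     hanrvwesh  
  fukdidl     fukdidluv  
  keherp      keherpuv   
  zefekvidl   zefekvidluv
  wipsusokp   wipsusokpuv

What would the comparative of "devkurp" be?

"devkurp" has second-to-last letter 'r'. The one such stem in the data (keherp → keherpuv) adds -uv, so the same rule applies.
So devkurp → devkurpuv.

devkurpuv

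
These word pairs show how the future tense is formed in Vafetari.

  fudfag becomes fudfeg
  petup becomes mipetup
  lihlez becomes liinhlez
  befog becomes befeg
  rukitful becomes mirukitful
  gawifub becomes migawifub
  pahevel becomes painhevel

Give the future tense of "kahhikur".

rukitful and pahevel both end in -l yet inflect differently (mirukitful, painhevel), so the final letter is not what conditions the rule; the last vowel is.
"kahhikur" has last vowel 'u'. The stems whose last vowel is 'u' (rukitful → mirukitful, petup → mipetup, gawifub → migawifub) add the prefix mi-.
The other patterns: stems whose last vowel is 'e' insert -in- after the first vowel; stems whose last vowel is 'a' or 'o' change the last vowel to 'e'.
So kahhikur → mikahhikur.

mikahhikur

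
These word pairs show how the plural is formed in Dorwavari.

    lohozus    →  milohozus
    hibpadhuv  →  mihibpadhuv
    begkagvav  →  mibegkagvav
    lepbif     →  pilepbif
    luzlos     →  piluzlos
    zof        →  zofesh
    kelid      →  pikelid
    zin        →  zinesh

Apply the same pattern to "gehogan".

"gehogan" has 3 vowels. The stems with 3 vowels (hibpadhuv → mihibpadhuv, lohozus → milohozus, begkagvav → mibegkagvav) add the prefix mi-.
So gehogan → migehogan.

migehogan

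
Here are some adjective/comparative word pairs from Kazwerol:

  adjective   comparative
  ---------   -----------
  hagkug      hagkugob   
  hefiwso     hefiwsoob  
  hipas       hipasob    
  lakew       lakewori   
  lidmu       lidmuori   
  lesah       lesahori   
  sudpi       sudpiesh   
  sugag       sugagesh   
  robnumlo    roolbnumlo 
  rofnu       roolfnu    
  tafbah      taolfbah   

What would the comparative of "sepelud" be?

hagkug and sugag both end in -g yet inflect differently (hagkugob, sugagesh), so the final letter is not what conditions the rule; the first letter is.
"sepelud" begins with s-. The stems beginning with s- (sudpi → sudpiesh, sugag → sugagesh) add -esh.
So sepelud → sepeludesh.

sepeludesh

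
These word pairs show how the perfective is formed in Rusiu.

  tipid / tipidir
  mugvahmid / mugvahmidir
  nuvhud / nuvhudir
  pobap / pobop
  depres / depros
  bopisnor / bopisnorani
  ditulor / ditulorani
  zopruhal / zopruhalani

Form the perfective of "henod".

pobap and zopruhal both have last vowel 'a' yet inflect differently (pobop, zopruhalani), so the last vowel is not what conditions the rule; the final letter is.
"henod" ends in -d. The stems ending in -d (tipid → tipidir, mugvahmid → mugvahmidir, nuvhud → nuvhudir) add -ir.
So henod → henodir.

henodir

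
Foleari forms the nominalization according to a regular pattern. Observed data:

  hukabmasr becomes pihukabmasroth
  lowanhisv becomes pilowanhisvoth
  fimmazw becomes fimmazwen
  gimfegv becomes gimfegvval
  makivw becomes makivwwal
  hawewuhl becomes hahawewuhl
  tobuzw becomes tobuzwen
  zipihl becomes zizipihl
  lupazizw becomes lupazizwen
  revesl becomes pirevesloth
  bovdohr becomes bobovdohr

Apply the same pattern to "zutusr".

hukabmasr and bovdohr both end in -r yet inflect differently (pihukabmasroth, bobovdohr), so the final letter is not what conditions the rule; the second-to-last letter is.
"zutusr" has second-to-last letter 's'. The stems whose second-to-last letter is 's' (revesl → pirevesloth, hukabmasr → pihukabmasroth, lowanhisv → pilowanhisvoth) add pi- … -oth around the stem.
So zutusr → pizutusroth.

pizutusroth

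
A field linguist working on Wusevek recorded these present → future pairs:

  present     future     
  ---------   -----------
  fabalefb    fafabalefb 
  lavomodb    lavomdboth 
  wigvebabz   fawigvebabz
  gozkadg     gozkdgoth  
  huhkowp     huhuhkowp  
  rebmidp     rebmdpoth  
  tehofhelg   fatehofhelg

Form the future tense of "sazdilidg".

"sazdilidg" has second-to-last letter 'd'. The stems whose second-to-last letter is 'd' (lavomodb → lavomdboth, rebmidp → rebmdpoth, gozkadg → gozkdgoth) delete the last vowel and add -oth.
So sazdilidg → sazdildgoth.

sazdildgoth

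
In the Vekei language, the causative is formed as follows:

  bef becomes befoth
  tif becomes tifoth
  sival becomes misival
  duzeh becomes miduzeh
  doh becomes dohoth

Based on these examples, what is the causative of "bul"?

buloth

duzeh and doh both end in -h yet inflect differently (miduzeh, dohoth), so the final letter is not what conditions the rule; the number of vowels is.
"bul" has 1 vowel. The stems with 1 vowel (doh → dohoth, tif → tifoth, bef → befoth) add -oth.
The other pattern: stems with 2 vowels add the prefix mi-.
So bul → buloth.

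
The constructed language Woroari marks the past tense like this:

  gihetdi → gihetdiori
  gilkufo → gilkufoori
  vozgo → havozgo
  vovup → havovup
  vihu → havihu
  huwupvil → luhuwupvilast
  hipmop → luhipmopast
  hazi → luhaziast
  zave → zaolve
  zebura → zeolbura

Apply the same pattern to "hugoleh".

"hugoleh" begins with h-. The stems beginning with h- (huwupvil → luhuwupvilast, hipmop → luhipmopast, hazi → luhaziast) add lu- … -ast around the stem.
The other patterns: stems beginning with g- add -ori; stems beginning with v- add the prefix ha-; stems beginning with z- insert -ol- after the first vowel.
So hugoleh → luhugolehast.

luhugolehast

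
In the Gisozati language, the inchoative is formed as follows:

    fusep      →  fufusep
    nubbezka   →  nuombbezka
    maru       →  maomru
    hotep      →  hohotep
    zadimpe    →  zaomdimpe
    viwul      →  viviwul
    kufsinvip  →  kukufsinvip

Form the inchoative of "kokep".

maru and viwul both have last vowel 'u' yet inflect differently (maomru, viviwul), so the last vowel is not what conditions the rule; whether the stem ends in a vowel or a consonant is.
"kokep" ends in a consonant. The stems ending in a consonant (viwul → viviwul, kufsinvip → kukufsinvip, fusep → fufusep) repeat the first consonant+vowel as a prefix.
So kokep → kokokep.

kokokep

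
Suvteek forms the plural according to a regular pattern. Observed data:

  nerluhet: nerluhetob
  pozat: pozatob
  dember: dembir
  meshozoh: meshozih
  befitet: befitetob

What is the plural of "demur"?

demir

nerluhet and dember both have last vowel 'e' yet inflect differently (nerluhetob, dembir), so the last vowel is not what conditions the rule; the final letter is.
"demur" ends in -r. The one such stem in the data (dember → dembir) changes the last vowel to 'i' (as does meshozoh), so the same rule applies.
So demur → demir.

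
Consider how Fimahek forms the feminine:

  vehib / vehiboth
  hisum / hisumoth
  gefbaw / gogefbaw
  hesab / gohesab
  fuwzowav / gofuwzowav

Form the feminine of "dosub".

"dosub" has last vowel 'u'. The one such stem in the data (hisum → hisumoth) adds -oth, so the same rule applies.
So dosub → dosuboth.

dosuboth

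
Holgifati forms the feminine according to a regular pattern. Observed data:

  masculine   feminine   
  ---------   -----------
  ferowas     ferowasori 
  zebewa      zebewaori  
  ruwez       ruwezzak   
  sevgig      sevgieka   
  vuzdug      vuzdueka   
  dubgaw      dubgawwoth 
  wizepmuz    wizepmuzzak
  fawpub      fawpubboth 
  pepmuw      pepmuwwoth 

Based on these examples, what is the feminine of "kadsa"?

pepmuw and wizepmuz both have last vowel 'u' yet inflect differently (pepmuwwoth, wizepmuzzak), so the last vowel is not what conditions the rule; the final letter is.
"kadsa" ends in -a. The one such stem in the data (zebewa → zebewaori) adds -ori, so the same rule applies.
The other patterns: stems ending in -b or -w double the final consonant and add -oth; stems ending in -z double the final consonant and add -ak; stems ending in -g drop the final letter and add -eka.
So kadsa → kadsaori.

kadsaori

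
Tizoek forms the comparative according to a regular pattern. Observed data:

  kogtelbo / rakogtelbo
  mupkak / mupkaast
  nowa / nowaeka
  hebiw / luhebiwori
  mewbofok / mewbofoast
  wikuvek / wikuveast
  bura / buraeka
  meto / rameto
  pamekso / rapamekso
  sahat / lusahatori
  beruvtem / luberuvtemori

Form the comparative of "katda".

katdaeka

mewbofok and kogtelbo both have last vowel 'o' yet inflect differently (mewbofoast, rakogtelbo), so the last vowel is not what conditions the rule; the final letter is.
"katda" ends in -a. The stems ending in -a (bura → buraeka, nowa → nowaeka) add -eka.
The other patterns: stems ending in -k drop the final letter and add -ast; stems ending in -o add the prefix ra-; stems ending in -m, -t or -w add lu- … -ori around the stem.
So katda → katdaeka.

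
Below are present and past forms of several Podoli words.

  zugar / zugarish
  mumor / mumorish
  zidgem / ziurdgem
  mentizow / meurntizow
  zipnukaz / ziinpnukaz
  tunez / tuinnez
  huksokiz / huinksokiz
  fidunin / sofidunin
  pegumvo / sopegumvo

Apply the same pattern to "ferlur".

ferlurish

"ferlur" ends in -r. The stems ending in -r (zugar → zugarish, mumor → mumorish) add -ish.
The other patterns: stems ending in -m or -w insert -ur- after the first vowel; stems ending in -z insert -in- after the first vowel; stems ending in -n or -o add the prefix so-.
So ferlur → ferlurish.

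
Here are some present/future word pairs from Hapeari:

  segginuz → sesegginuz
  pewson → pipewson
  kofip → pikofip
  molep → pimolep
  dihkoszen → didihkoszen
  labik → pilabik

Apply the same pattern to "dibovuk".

didibovuk

"dibovuk" has 3 vowels. The stems with 3 vowels (dihkoszen → didihkoszen, segginuz → sesegginuz) repeat the first consonant+vowel as a prefix.
The other pattern: stems with 2 vowels add the prefix pi-.
So dibovuk → didibovuk.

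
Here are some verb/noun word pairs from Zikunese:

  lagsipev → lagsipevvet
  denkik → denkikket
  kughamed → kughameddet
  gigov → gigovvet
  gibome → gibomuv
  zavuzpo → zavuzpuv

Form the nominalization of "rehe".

rehuv

"rehe" ends in a vowel. The stems ending in a vowel (gibome → gibomuv, zavuzpo → zavuzpuv) drop the final letter and add -uv.
The other pattern: stems ending in a consonant double the final consonant and add -et.
So rehe → rehuv.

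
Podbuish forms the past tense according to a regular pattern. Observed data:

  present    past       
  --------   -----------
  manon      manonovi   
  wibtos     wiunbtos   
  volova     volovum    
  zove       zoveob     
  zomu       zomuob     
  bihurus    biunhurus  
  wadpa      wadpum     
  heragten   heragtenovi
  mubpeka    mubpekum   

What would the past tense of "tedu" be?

teduob

wibtos and manon both have last vowel 'o' yet inflect differently (wiunbtos, manonovi), so the last vowel is not what conditions the rule; the final letter is.
"tedu" ends in -u. The one such stem in the data (zomu → zomuob) adds -ob, so the same rule applies.
So tedu → teduob.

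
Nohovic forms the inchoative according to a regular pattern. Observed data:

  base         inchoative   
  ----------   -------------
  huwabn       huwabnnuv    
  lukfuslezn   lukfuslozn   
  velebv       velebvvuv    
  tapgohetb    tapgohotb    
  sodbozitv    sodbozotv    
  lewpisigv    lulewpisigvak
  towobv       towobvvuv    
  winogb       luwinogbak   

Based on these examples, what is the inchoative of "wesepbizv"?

wesepbozv

lewpisigv and towobv both end in -v yet inflect differently (lulewpisigvak, towobvvuv), so the final letter is not what conditions the rule; the second-to-last letter is.
"wesepbizv" has second-to-last letter 'z'. The one such stem in the data (lukfuslezn → lukfuslozn) changes the last vowel to 'o' (as do tapgohetb, sodbozitv), so the same rule applies.
So wesepbizv → wesepbozv.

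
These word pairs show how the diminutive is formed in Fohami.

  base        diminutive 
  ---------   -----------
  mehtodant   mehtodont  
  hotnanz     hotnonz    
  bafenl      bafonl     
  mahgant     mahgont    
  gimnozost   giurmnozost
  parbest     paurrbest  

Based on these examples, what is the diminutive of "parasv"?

mehtodant and gimnozost both end in -t yet inflect differently (mehtodont, giurmnozost), so the final letter is not what conditions the rule; the second-to-last letter is.
"parasv" has second-to-last letter 's'. The stems whose second-to-last letter is 's' (gimnozost → giurmnozost, parbest → paurrbest) insert -ur- after the first vowel.
The other pattern: stems whose second-to-last letter is 'n' change the last vowel to 'o'.
So parasv → paurrasv.

paurrasv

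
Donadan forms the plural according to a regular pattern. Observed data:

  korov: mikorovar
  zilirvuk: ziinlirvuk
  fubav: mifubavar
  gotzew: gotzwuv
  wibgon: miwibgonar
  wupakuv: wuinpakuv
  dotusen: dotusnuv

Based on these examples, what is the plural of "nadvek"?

wupakuv and fubav both end in -v yet inflect differently (wuinpakuv, mifubavar), so the final letter is not what conditions the rule; the last vowel is.
"nadvek" has last vowel 'e'. The stems whose last vowel is 'e' (dotusen → dotusnuv, gotzew → gotzwuv) delete the last vowel and add -uv.
So nadvek → nadvkuv.

nadvkuv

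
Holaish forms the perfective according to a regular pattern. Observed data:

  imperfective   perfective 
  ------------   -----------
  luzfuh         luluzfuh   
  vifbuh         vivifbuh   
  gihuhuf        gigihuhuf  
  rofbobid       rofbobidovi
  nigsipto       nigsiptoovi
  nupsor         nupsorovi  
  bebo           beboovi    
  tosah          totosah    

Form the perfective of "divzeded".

gihuhuf and nigsipto both have 3 vowels yet inflect differently (gigihuhuf, nigsiptoovi), so the number of vowels is not what conditions the rule; the final letter is.
"divzeded" ends in -d. The one such stem in the data (rofbobid → rofbobidovi) adds -ovi, so the same rule applies.
So divzeded → divzededovi.

divzededovi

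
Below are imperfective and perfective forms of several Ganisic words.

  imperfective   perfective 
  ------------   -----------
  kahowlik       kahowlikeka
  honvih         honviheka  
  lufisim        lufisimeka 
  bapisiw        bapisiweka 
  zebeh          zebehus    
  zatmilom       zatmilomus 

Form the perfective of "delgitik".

honvih and zebeh both end in -h yet inflect differently (honviheka, zebehus), so the final letter is not what conditions the rule; the last vowel is.
"delgitik" has last vowel 'i'. The stems whose last vowel is 'i' (kahowlik → kahowlikeka, honvih → honviheka, lufisim → lufisimeka) add -eka.
The other pattern: stems whose last vowel is 'e' or 'o' add -us.
So delgitik → delgitikeka.

delgitikeka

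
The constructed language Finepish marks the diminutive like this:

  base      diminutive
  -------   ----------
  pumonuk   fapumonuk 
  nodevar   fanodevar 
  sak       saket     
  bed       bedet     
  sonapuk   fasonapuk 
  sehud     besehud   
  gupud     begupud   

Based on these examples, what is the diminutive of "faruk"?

befaruk

bed and gupud both end in -d yet inflect differently (bedet, begupud), so the final letter is not what conditions the rule; the number of vowels is.
"faruk" has 2 vowels. The stems with 2 vowels (gupud → begupud, sehud → besehud) add the prefix be-.
So faruk → befaruk.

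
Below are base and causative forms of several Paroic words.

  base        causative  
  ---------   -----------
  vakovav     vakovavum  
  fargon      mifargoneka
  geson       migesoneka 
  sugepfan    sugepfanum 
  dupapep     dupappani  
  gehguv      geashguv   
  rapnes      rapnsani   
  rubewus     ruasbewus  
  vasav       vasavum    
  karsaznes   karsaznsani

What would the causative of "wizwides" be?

wizwidsani

gehguv and vakovav both end in -v yet inflect differently (geashguv, vakovavum), so the final letter is not what conditions the rule; the last vowel is.
"wizwides" has last vowel 'e'. The stems whose last vowel is 'e' (rapnes → rapnsani, karsaznes → karsaznsani, dupapep → dupappani) delete the last vowel and add -ani.
The other patterns: stems whose last vowel is 'u' insert -as- after the first vowel; stems whose last vowel is 'a' add -um; stems whose last vowel is 'o' add mi- … -eka around the stem.
So wizwides → wizwidsani.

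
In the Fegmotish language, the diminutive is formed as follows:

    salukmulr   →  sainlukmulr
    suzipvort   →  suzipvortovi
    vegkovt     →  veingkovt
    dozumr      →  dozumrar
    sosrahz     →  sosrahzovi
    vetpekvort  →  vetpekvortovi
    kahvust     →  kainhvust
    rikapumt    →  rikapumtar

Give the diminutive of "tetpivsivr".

suzipvort and rikapumt both end in -t yet inflect differently (suzipvortovi, rikapumtar), so the final letter is not what conditions the rule; the second-to-last letter is.
"tetpivsivr" has second-to-last letter 'v'. The one such stem in the data (vegkovt → veingkovt) inserts -in- after the first vowel (as do salukmulr, kahvust), so the same rule applies.
So tetpivsivr → teintpivsivr.

teintpivsivr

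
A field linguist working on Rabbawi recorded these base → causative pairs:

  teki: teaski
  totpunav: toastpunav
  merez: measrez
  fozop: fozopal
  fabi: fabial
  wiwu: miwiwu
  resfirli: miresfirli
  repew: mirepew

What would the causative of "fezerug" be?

fezerugal

"fezerug" begins with f-. The stems beginning with f- (fozop → fozopal, fabi → fabial) add -al.
So fezerug → fezerugal.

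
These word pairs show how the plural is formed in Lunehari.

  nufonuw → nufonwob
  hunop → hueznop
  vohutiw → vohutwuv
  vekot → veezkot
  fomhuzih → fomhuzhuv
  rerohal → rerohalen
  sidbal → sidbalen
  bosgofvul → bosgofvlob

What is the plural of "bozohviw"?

"bozohviw" has last vowel 'i'. The stems whose last vowel is 'i' (fomhuzih → fomhuzhuv, vohutiw → vohutwuv) delete the last vowel and add -uv.
The other patterns: stems whose last vowel is 'u' delete the last vowel and add -ob; stems whose last vowel is 'a' add -en; stems whose last vowel is 'o' insert -ez- after the first vowel.
So bozohviw → bozohvwuv.

bozohvwuv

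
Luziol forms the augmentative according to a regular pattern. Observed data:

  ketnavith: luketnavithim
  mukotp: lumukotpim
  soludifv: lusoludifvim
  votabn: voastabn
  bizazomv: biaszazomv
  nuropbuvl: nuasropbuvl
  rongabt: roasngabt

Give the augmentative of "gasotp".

lugasotpim

soludifv and bizazomv both end in -v yet inflect differently (lusoludifvim, biaszazomv), so the final letter is not what conditions the rule; the second-to-last letter is.
"gasotp" has second-to-last letter 't'. The stems whose second-to-last letter is 't' (ketnavith → luketnavithim, mukotp → lumukotpim) add lu- … -im around the stem.
So gasotp → lugasotpim.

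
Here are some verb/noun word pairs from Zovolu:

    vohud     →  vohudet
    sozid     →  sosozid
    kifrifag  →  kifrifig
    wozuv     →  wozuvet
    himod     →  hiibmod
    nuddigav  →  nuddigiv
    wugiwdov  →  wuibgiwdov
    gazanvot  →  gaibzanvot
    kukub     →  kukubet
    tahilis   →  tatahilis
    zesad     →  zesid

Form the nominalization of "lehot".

leibhot

sozid and himod both end in -d yet inflect differently (sosozid, hiibmod), so the final letter is not what conditions the rule; the last vowel is.
"lehot" has last vowel 'o'. The stems whose last vowel is 'o' (gazanvot → gaibzanvot, wugiwdov → wuibgiwdov, himod → hiibmod) insert -ib- after the first vowel.
So lehot → leibhot.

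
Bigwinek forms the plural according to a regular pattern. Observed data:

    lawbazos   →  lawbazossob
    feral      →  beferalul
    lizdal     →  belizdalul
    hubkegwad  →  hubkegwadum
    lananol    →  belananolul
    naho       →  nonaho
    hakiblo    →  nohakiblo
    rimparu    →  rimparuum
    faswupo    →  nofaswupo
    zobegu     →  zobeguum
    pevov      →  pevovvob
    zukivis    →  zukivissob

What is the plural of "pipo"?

feral and hubkegwad both have last vowel 'a' yet inflect differently (beferalul, hubkegwadum), so the last vowel is not what conditions the rule; the final letter is.
"pipo" ends in -o. The stems ending in -o (faswupo → nofaswupo, naho → nonaho, hakiblo → nohakiblo) add the prefix no-.
So pipo → nopipo.

nopipo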